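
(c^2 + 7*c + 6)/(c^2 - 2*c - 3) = (c + 6)/(c - 3)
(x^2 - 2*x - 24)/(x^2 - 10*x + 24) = (x + 4)/(x - 4)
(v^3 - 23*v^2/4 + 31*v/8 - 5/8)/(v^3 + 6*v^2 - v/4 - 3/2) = (4*v^2 - 21*v + 5)/(2*(2*v^2 + 13*v + 6))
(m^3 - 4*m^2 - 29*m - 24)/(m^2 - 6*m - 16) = (m^2 + 4*m + 3)/(m + 2)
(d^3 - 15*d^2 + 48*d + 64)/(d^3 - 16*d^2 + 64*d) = (d + 1)/d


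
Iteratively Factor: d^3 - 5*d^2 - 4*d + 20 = (d - 5)*(d^2 - 4) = (d - 5)*(d + 2)*(d - 2)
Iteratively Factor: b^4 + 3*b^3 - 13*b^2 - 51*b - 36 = (b + 3)*(b^3 - 13*b - 12) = (b + 1)*(b + 3)*(b^2 - b - 12) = (b + 1)*(b + 3)^2*(b - 4)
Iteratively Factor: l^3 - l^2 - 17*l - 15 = (l + 1)*(l^2 - 2*l - 15) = (l + 1)*(l + 3)*(l - 5)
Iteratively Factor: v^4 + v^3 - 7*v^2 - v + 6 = (v + 3)*(v^3 - 2*v^2 - v + 2) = (v - 1)*(v + 3)*(v^2 - v - 2) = (v - 1)*(v + 1)*(v + 3)*(v - 2)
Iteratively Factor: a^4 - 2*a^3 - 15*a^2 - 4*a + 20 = (a + 2)*(a^3 - 4*a^2 - 7*a + 10) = (a - 5)*(a + 2)*(a^2 + a - 2) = (a - 5)*(a + 2)^2*(a - 1)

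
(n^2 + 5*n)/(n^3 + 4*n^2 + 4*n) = (n + 5)/(n^2 + 4*n + 4)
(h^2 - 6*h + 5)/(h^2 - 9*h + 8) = (h - 5)/(h - 8)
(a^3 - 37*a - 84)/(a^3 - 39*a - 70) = (-a^3 + 37*a + 84)/(-a^3 + 39*a + 70)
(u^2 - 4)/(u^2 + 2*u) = (u - 2)/u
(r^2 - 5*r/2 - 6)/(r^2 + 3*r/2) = (r - 4)/r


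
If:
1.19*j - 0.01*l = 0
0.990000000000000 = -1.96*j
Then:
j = -0.51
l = -60.11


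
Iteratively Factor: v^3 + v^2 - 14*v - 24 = (v + 3)*(v^2 - 2*v - 8) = (v + 2)*(v + 3)*(v - 4)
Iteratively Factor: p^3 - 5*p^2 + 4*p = (p - 4)*(p^2 - p) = (p - 4)*(p - 1)*(p)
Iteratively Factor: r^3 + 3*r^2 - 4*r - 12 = (r - 2)*(r^2 + 5*r + 6) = (r - 2)*(r + 2)*(r + 3)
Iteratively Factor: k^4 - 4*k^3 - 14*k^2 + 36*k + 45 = (k - 3)*(k^3 - k^2 - 17*k - 15) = (k - 3)*(k + 1)*(k^2 - 2*k - 15) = (k - 3)*(k + 1)*(k + 3)*(k - 5)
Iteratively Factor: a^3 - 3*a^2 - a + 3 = (a + 1)*(a^2 - 4*a + 3) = (a - 3)*(a + 1)*(a - 1)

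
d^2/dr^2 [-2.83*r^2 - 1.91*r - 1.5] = -5.66000000000000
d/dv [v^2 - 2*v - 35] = 2*v - 2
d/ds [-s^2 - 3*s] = -2*s - 3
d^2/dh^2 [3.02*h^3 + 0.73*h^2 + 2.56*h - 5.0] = 18.12*h + 1.46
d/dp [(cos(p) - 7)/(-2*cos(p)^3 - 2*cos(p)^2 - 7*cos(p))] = (25*cos(p) + 20*cos(2*p) - cos(3*p) + 69)*sin(p)/((2*cos(p) + cos(2*p) + 8)^2*cos(p)^2)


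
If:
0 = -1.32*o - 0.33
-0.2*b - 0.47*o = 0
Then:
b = 0.59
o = -0.25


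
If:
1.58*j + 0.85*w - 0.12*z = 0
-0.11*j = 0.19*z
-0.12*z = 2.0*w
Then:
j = 0.00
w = 0.00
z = 0.00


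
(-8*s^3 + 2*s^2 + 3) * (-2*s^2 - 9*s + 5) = 16*s^5 + 68*s^4 - 58*s^3 + 4*s^2 - 27*s + 15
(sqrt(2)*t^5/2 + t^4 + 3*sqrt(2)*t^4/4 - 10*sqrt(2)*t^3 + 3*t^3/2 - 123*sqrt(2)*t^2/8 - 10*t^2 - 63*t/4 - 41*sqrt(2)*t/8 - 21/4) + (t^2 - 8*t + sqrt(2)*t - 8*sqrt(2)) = sqrt(2)*t^5/2 + t^4 + 3*sqrt(2)*t^4/4 - 10*sqrt(2)*t^3 + 3*t^3/2 - 123*sqrt(2)*t^2/8 - 9*t^2 - 95*t/4 - 33*sqrt(2)*t/8 - 8*sqrt(2) - 21/4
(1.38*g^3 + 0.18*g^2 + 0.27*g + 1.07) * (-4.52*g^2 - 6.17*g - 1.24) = -6.2376*g^5 - 9.3282*g^4 - 4.0422*g^3 - 6.7255*g^2 - 6.9367*g - 1.3268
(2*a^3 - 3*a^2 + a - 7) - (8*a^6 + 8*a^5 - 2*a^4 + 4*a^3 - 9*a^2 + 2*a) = -8*a^6 - 8*a^5 + 2*a^4 - 2*a^3 + 6*a^2 - a - 7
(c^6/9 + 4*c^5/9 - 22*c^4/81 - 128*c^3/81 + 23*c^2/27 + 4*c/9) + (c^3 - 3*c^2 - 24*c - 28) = c^6/9 + 4*c^5/9 - 22*c^4/81 - 47*c^3/81 - 58*c^2/27 - 212*c/9 - 28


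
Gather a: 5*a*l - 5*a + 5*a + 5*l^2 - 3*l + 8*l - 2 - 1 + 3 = 5*a*l + 5*l^2 + 5*l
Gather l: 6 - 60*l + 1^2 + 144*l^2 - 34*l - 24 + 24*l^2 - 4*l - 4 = 168*l^2 - 98*l - 21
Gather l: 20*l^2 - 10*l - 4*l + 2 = 20*l^2 - 14*l + 2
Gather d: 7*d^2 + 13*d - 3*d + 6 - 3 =7*d^2 + 10*d + 3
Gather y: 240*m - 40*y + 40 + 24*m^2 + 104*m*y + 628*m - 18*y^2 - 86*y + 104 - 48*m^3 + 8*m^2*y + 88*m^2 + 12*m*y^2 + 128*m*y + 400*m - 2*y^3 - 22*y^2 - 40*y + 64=-48*m^3 + 112*m^2 + 1268*m - 2*y^3 + y^2*(12*m - 40) + y*(8*m^2 + 232*m - 166) + 208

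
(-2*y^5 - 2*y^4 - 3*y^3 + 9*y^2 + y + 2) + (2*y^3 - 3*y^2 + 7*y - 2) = -2*y^5 - 2*y^4 - y^3 + 6*y^2 + 8*y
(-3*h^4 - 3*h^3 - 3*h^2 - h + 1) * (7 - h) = 3*h^5 - 18*h^4 - 18*h^3 - 20*h^2 - 8*h + 7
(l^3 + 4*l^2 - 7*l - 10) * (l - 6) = l^4 - 2*l^3 - 31*l^2 + 32*l + 60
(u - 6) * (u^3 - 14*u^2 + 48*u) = u^4 - 20*u^3 + 132*u^2 - 288*u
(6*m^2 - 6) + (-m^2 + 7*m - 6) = 5*m^2 + 7*m - 12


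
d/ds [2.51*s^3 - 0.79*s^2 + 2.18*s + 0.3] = 7.53*s^2 - 1.58*s + 2.18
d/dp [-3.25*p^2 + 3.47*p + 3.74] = 3.47 - 6.5*p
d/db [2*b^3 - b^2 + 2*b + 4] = 6*b^2 - 2*b + 2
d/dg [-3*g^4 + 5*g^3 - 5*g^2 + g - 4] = -12*g^3 + 15*g^2 - 10*g + 1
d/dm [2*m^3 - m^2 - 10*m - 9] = 6*m^2 - 2*m - 10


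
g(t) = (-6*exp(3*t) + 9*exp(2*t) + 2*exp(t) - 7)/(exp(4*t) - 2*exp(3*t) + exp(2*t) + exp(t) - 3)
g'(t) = (-18*exp(3*t) + 18*exp(2*t) + 2*exp(t))/(exp(4*t) - 2*exp(3*t) + exp(2*t) + exp(t) - 3) + (-6*exp(3*t) + 9*exp(2*t) + 2*exp(t) - 7)*(-4*exp(4*t) + 6*exp(3*t) - 2*exp(2*t) - exp(t))/(exp(4*t) - 2*exp(3*t) + exp(2*t) + exp(t) - 3)^2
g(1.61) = -1.30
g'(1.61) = 1.38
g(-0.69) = 1.84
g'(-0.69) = -0.96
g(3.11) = -0.27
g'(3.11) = 0.28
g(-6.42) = 2.33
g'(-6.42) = 0.00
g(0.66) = -5.85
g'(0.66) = 31.55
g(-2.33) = 2.32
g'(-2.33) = -0.03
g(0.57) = -13.84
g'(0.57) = 250.02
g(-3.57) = 2.33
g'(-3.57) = -0.00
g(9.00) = 0.00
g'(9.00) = 0.00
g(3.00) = -0.31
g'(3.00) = 0.31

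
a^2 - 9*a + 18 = (a - 6)*(a - 3)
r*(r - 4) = r^2 - 4*r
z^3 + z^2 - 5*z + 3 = (z - 1)^2*(z + 3)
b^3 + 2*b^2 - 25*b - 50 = (b - 5)*(b + 2)*(b + 5)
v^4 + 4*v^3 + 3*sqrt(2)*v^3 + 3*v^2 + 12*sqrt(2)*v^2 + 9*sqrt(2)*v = v*(v + 1)*(v + 3)*(v + 3*sqrt(2))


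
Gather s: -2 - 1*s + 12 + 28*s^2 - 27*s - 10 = 28*s^2 - 28*s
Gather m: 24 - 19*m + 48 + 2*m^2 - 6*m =2*m^2 - 25*m + 72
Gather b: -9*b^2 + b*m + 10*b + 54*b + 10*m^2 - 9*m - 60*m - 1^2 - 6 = -9*b^2 + b*(m + 64) + 10*m^2 - 69*m - 7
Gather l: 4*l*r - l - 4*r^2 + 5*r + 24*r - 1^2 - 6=l*(4*r - 1) - 4*r^2 + 29*r - 7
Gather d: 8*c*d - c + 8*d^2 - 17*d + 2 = -c + 8*d^2 + d*(8*c - 17) + 2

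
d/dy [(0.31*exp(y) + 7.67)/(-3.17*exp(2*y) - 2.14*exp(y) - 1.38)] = (0.9827*exp(2*y) + 48.6278*exp(y) + 15.986)*exp(y)/(10.0489*exp(4*y) + 13.5676*exp(3*y) + 13.3288*exp(2*y) + 5.9064*exp(y) + 1.9044)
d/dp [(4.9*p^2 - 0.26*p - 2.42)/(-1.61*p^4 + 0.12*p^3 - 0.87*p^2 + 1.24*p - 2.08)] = (15.778*p^5 - 1.8438*p^4 - 15.5224*p^3 + 6.721*p^2 - 24.5948*p + 3.5416)/(2.5921*p^8 - 0.3864*p^7 + 2.8158*p^6 - 4.2016*p^5 + 7.7521*p^4 - 2.6568*p^3 + 5.1568*p^2 - 5.1584*p + 4.3264)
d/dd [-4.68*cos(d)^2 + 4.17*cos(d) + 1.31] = (9.36*cos(d) - 4.17)*sin(d)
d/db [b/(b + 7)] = 7/(b + 7)^2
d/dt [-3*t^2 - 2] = -6*t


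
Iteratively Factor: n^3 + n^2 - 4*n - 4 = (n + 2)*(n^2 - n - 2) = (n - 2)*(n + 2)*(n + 1)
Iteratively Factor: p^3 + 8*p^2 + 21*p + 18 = (p + 3)*(p^2 + 5*p + 6) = (p + 2)*(p + 3)*(p + 3)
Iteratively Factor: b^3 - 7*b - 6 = (b - 3)*(b^2 + 3*b + 2) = (b - 3)*(b + 2)*(b + 1)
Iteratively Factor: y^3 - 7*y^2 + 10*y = (y)*(y^2 - 7*y + 10) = y*(y - 5)*(y - 2)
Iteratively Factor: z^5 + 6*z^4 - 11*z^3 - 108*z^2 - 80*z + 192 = (z - 1)*(z^4 + 7*z^3 - 4*z^2 - 112*z - 192) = (z - 1)*(z + 4)*(z^3 + 3*z^2 - 16*z - 48) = (z - 4)*(z - 1)*(z + 4)*(z^2 + 7*z + 12) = (z - 4)*(z - 1)*(z + 4)^2*(z + 3)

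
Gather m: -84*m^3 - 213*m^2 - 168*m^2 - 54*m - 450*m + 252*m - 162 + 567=-84*m^3 - 381*m^2 - 252*m + 405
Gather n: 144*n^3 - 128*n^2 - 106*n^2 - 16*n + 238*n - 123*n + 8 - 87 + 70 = 144*n^3 - 234*n^2 + 99*n - 9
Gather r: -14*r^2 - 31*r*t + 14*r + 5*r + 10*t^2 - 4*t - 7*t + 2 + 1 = -14*r^2 + r*(19 - 31*t) + 10*t^2 - 11*t + 3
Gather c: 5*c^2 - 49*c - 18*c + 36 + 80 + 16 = 5*c^2 - 67*c + 132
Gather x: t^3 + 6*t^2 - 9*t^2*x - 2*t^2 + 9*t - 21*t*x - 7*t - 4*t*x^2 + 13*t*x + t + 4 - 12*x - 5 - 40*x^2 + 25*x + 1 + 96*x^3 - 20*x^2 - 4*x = t^3 + 4*t^2 + 3*t + 96*x^3 + x^2*(-4*t - 60) + x*(-9*t^2 - 8*t + 9)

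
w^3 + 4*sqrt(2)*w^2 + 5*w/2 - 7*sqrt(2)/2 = (w - sqrt(2)/2)*(w + sqrt(2))*(w + 7*sqrt(2)/2)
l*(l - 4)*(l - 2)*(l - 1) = l^4 - 7*l^3 + 14*l^2 - 8*l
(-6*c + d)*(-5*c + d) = 30*c^2 - 11*c*d + d^2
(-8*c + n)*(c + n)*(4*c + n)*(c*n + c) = -32*c^4*n - 32*c^4 - 36*c^3*n^2 - 36*c^3*n - 3*c^2*n^3 - 3*c^2*n^2 + c*n^4 + c*n^3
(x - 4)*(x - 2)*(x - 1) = x^3 - 7*x^2 + 14*x - 8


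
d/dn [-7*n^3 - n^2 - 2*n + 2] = -21*n^2 - 2*n - 2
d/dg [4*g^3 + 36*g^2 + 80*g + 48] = 12*g^2 + 72*g + 80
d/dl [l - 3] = 1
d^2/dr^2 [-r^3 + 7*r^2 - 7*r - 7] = 14 - 6*r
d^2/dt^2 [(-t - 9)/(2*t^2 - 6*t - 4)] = (3*(t + 2)*(-t^2 + 3*t + 2) + (t + 9)*(2*t - 3)^2)/(-t^2 + 3*t + 2)^3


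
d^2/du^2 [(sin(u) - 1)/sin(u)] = (sin(u)^2 - 2)/sin(u)^3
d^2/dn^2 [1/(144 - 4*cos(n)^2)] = (2*sin(n)^4 - 73*sin(n)^2 + 35)/(2*(cos(n)^2 - 36)^3)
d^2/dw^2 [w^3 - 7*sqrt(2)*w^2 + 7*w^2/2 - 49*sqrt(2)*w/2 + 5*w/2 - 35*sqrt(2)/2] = 6*w - 14*sqrt(2) + 7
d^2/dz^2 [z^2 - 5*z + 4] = 2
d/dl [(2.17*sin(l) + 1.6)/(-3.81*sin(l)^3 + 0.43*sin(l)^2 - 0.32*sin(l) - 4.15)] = (16.5354*sin(l)^3 + 17.3549*sin(l)^2 - 1.376*sin(l) - 8.4935)*cos(l)/(14.5161*sin(l)^6 - 3.2766*sin(l)^5 + 2.6233*sin(l)^4 + 31.3478*sin(l)^3 - 3.4666*sin(l)^2 + 2.656*sin(l) + 17.2225)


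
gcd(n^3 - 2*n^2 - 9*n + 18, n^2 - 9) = n^2 - 9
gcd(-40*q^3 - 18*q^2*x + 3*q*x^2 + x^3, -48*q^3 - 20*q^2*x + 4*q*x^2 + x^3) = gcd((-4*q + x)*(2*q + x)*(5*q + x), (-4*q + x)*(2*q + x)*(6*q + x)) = -8*q^2 - 2*q*x + x^2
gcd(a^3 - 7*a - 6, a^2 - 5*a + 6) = a - 3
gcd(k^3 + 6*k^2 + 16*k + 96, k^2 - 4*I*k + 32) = k + 4*I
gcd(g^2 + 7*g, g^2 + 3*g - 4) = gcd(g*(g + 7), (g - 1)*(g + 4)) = 1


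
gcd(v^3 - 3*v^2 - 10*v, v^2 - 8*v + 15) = v - 5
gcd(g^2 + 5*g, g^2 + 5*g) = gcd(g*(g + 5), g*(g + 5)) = g^2 + 5*g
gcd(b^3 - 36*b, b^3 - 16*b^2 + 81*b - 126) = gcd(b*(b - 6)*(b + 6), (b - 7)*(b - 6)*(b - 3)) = b - 6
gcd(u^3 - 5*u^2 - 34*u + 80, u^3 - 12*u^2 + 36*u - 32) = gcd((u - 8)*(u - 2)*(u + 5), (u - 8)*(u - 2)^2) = u^2 - 10*u + 16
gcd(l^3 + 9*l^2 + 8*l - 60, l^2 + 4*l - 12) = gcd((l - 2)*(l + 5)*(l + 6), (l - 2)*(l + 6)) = l^2 + 4*l - 12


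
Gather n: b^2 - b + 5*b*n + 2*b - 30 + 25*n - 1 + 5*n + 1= b^2 + b + n*(5*b + 30) - 30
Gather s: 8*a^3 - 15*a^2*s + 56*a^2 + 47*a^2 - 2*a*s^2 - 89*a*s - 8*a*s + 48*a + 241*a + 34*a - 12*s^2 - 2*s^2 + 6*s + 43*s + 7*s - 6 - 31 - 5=8*a^3 + 103*a^2 + 323*a + s^2*(-2*a - 14) + s*(-15*a^2 - 97*a + 56) - 42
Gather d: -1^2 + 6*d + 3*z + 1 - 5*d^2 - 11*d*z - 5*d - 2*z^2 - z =-5*d^2 + d*(1 - 11*z) - 2*z^2 + 2*z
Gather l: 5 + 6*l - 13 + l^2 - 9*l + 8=l^2 - 3*l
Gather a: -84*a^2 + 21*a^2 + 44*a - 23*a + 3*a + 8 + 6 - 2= -63*a^2 + 24*a + 12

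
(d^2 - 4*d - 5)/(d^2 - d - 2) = (d - 5)/(d - 2)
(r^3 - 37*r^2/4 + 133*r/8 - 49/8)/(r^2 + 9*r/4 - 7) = (2*r^2 - 15*r + 7)/(2*(r + 4))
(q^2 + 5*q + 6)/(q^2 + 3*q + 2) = (q + 3)/(q + 1)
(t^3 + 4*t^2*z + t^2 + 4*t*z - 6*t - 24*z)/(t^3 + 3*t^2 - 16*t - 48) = (t^2 + 4*t*z - 2*t - 8*z)/(t^2 - 16)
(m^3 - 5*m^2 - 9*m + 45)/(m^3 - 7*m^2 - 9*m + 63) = (m - 5)/(m - 7)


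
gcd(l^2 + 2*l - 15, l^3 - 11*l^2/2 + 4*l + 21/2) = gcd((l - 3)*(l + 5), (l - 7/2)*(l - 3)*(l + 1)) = l - 3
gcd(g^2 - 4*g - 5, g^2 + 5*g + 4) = g + 1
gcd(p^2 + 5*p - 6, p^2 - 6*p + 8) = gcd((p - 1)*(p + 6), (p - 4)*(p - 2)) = 1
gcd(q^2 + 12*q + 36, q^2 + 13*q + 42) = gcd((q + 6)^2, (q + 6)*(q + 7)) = q + 6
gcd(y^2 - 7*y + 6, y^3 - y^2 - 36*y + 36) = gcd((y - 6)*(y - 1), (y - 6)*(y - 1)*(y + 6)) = y^2 - 7*y + 6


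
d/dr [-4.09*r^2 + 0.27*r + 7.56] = 0.27 - 8.18*r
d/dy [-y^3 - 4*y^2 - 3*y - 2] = -3*y^2 - 8*y - 3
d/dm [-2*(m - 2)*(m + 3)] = -4*m - 2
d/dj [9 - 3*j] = -3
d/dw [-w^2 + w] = 1 - 2*w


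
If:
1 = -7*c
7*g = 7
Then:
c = -1/7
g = 1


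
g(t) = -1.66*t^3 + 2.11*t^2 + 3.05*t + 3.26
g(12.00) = -2524.78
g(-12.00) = 3138.98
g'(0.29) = 3.85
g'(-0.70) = -2.34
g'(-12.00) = -764.71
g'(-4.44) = -113.86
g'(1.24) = 0.63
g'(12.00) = -663.43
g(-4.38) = 169.87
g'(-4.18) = -101.60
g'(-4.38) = -110.97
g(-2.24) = 25.67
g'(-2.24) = -31.39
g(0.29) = 4.28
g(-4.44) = 176.61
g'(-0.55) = -0.78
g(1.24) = 7.12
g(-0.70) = 2.73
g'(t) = -4.98*t^2 + 4.22*t + 3.05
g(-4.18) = 148.62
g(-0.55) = 2.50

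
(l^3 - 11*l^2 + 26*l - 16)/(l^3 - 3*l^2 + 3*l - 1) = (l^2 - 10*l + 16)/(l^2 - 2*l + 1)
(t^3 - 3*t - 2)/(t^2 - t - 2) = t + 1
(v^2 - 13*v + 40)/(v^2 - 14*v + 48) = (v - 5)/(v - 6)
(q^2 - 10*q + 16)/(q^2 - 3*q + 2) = (q - 8)/(q - 1)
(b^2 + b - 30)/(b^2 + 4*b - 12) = (b - 5)/(b - 2)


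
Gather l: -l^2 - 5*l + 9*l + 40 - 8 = -l^2 + 4*l + 32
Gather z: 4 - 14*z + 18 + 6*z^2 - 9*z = 6*z^2 - 23*z + 22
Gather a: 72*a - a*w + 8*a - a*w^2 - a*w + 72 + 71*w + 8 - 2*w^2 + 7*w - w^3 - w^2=a*(-w^2 - 2*w + 80) - w^3 - 3*w^2 + 78*w + 80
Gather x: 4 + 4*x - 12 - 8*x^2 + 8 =-8*x^2 + 4*x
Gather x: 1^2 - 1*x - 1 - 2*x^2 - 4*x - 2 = -2*x^2 - 5*x - 2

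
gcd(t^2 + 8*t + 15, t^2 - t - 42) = 1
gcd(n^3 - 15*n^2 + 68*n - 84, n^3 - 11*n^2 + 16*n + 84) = n^2 - 13*n + 42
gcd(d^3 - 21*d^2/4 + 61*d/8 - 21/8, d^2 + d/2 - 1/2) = d - 1/2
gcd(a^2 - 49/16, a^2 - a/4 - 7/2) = a + 7/4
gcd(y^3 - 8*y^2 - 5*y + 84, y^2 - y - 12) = y^2 - y - 12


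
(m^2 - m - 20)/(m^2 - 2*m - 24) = (m - 5)/(m - 6)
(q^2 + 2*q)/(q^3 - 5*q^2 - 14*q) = 1/(q - 7)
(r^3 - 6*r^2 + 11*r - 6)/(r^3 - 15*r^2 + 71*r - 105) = (r^2 - 3*r + 2)/(r^2 - 12*r + 35)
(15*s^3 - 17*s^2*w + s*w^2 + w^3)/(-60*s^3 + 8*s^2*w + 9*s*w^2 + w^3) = (-3*s^2 + 4*s*w - w^2)/(12*s^2 - 4*s*w - w^2)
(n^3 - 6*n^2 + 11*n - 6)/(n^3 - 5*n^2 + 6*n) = (n - 1)/n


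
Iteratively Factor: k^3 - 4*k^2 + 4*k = (k)*(k^2 - 4*k + 4) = k*(k - 2)*(k - 2)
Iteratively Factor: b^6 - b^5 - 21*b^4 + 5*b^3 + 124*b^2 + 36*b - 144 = (b - 1)*(b^5 - 21*b^3 - 16*b^2 + 108*b + 144) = (b - 1)*(b + 2)*(b^4 - 2*b^3 - 17*b^2 + 18*b + 72) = (b - 1)*(b + 2)*(b + 3)*(b^3 - 5*b^2 - 2*b + 24) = (b - 3)*(b - 1)*(b + 2)*(b + 3)*(b^2 - 2*b - 8) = (b - 4)*(b - 3)*(b - 1)*(b + 2)*(b + 3)*(b + 2)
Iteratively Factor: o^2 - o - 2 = (o + 1)*(o - 2)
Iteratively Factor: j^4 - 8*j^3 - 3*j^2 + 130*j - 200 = (j - 5)*(j^3 - 3*j^2 - 18*j + 40) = (j - 5)*(j + 4)*(j^2 - 7*j + 10) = (j - 5)*(j - 2)*(j + 4)*(j - 5)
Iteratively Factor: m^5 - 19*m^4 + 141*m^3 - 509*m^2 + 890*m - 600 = (m - 3)*(m^4 - 16*m^3 + 93*m^2 - 230*m + 200) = (m - 3)*(m - 2)*(m^3 - 14*m^2 + 65*m - 100) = (m - 4)*(m - 3)*(m - 2)*(m^2 - 10*m + 25) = (m - 5)*(m - 4)*(m - 3)*(m - 2)*(m - 5)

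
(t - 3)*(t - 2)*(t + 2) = t^3 - 3*t^2 - 4*t + 12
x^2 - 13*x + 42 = (x - 7)*(x - 6)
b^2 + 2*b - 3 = (b - 1)*(b + 3)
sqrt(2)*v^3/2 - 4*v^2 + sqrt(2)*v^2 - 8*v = v*(v - 4*sqrt(2))*(sqrt(2)*v/2 + sqrt(2))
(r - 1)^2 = r^2 - 2*r + 1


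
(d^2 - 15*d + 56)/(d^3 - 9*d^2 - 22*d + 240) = (d - 7)/(d^2 - d - 30)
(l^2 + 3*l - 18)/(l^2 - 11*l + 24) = (l + 6)/(l - 8)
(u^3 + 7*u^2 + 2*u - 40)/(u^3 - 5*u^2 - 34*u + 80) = (u + 4)/(u - 8)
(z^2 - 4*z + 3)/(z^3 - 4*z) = (z^2 - 4*z + 3)/(z*(z^2 - 4))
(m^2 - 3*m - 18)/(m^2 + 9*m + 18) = (m - 6)/(m + 6)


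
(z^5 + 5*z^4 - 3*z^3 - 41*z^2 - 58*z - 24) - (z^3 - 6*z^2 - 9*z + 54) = z^5 + 5*z^4 - 4*z^3 - 35*z^2 - 49*z - 78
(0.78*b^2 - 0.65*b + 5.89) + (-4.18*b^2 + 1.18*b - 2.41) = -3.4*b^2 + 0.53*b + 3.48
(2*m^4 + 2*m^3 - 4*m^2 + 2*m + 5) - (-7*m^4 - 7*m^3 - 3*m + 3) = 9*m^4 + 9*m^3 - 4*m^2 + 5*m + 2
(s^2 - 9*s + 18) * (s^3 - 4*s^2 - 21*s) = s^5 - 13*s^4 + 33*s^3 + 117*s^2 - 378*s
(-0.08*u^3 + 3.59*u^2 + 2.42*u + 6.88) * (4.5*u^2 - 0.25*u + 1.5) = -0.36*u^5 + 16.175*u^4 + 9.8725*u^3 + 35.74*u^2 + 1.91*u + 10.32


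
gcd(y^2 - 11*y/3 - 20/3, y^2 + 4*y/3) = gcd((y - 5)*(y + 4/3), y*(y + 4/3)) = y + 4/3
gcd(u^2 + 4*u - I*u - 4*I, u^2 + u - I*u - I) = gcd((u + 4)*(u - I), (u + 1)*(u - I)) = u - I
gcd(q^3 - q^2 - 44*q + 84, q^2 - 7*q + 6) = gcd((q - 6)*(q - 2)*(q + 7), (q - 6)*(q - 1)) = q - 6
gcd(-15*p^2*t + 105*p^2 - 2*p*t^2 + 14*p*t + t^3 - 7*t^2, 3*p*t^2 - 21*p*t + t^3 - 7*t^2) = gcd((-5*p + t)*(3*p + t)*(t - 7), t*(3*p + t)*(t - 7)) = 3*p*t - 21*p + t^2 - 7*t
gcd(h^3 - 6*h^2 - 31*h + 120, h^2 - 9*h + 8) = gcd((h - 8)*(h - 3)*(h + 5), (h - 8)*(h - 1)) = h - 8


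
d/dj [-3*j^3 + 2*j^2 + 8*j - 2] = -9*j^2 + 4*j + 8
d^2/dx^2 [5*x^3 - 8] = 30*x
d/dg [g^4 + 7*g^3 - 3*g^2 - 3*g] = 4*g^3 + 21*g^2 - 6*g - 3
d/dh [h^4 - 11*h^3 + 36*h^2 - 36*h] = 4*h^3 - 33*h^2 + 72*h - 36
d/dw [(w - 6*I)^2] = 2*w - 12*I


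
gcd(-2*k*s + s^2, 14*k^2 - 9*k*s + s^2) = -2*k + s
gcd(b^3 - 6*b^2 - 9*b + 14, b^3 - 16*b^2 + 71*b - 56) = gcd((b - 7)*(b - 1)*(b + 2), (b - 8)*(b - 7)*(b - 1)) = b^2 - 8*b + 7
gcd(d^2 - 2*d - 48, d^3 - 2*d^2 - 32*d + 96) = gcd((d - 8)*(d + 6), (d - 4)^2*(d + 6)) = d + 6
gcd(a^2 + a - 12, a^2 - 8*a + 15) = a - 3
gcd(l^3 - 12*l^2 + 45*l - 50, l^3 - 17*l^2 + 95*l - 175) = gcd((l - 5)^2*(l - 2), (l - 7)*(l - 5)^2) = l^2 - 10*l + 25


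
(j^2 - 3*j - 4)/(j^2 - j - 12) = (j + 1)/(j + 3)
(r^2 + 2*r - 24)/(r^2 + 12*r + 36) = (r - 4)/(r + 6)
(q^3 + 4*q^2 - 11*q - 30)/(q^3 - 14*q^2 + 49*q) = (q^3 + 4*q^2 - 11*q - 30)/(q*(q^2 - 14*q + 49))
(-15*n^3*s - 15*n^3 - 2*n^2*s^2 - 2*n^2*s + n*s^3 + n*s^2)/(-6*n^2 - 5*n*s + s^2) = n*(15*n^2*s + 15*n^2 + 2*n*s^2 + 2*n*s - s^3 - s^2)/(6*n^2 + 5*n*s - s^2)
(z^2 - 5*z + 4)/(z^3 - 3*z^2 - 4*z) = (z - 1)/(z*(z + 1))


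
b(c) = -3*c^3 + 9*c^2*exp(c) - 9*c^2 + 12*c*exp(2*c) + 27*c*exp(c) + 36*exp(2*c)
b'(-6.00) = -215.80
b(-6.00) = 324.40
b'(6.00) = 37358189.72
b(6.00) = 17772611.87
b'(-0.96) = 14.90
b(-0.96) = -8.80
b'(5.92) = 31581453.59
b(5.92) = 15021483.13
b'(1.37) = 2183.91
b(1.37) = 999.58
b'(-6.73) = -286.34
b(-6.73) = 507.10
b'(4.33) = 1113251.52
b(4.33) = 528593.55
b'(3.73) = 314577.64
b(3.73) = 149427.57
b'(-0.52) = 35.79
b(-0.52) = 1.61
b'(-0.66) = 26.80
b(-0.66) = -2.74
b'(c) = 9*c^2*exp(c) - 9*c^2 + 24*c*exp(2*c) + 45*c*exp(c) - 18*c + 84*exp(2*c) + 27*exp(c)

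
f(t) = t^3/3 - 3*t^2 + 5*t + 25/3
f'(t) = t^2 - 6*t + 5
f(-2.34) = -24.06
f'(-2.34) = 24.52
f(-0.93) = 0.82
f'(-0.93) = 11.44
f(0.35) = 9.73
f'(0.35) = 3.02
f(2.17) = 8.46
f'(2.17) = -3.31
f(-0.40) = 5.83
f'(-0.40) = 7.56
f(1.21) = 10.58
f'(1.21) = -0.80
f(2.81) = 6.09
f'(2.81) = -3.96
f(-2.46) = -27.08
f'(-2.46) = 25.81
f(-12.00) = -1059.67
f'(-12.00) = 221.00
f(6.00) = 2.33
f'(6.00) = 5.00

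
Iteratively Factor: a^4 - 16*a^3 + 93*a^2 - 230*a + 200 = (a - 5)*(a^3 - 11*a^2 + 38*a - 40) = (a - 5)*(a - 4)*(a^2 - 7*a + 10) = (a - 5)^2*(a - 4)*(a - 2)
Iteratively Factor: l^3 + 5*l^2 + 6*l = (l + 2)*(l^2 + 3*l) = (l + 2)*(l + 3)*(l)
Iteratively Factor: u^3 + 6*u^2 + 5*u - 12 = (u + 3)*(u^2 + 3*u - 4) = (u - 1)*(u + 3)*(u + 4)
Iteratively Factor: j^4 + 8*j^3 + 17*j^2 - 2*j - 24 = (j + 3)*(j^3 + 5*j^2 + 2*j - 8) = (j + 2)*(j + 3)*(j^2 + 3*j - 4) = (j + 2)*(j + 3)*(j + 4)*(j - 1)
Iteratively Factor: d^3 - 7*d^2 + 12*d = (d - 3)*(d^2 - 4*d) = (d - 4)*(d - 3)*(d)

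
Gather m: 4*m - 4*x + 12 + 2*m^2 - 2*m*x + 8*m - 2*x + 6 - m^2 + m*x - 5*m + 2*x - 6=m^2 + m*(7 - x) - 4*x + 12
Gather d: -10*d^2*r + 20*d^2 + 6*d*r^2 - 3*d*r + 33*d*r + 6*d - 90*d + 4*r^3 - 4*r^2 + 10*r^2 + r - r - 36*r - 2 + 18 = d^2*(20 - 10*r) + d*(6*r^2 + 30*r - 84) + 4*r^3 + 6*r^2 - 36*r + 16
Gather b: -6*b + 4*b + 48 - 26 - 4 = 18 - 2*b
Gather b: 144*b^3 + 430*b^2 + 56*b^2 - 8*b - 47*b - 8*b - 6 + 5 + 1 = 144*b^3 + 486*b^2 - 63*b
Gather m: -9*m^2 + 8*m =-9*m^2 + 8*m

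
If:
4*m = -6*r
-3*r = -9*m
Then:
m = 0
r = 0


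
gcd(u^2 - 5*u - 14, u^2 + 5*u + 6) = u + 2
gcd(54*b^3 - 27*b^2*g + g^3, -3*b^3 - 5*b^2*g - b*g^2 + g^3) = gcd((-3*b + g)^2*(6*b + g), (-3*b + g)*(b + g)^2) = 3*b - g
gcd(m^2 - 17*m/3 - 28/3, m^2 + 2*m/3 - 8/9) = m + 4/3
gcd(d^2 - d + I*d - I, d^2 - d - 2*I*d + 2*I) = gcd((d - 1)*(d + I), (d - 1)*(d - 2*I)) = d - 1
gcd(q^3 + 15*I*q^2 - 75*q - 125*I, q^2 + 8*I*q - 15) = q + 5*I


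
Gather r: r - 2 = r - 2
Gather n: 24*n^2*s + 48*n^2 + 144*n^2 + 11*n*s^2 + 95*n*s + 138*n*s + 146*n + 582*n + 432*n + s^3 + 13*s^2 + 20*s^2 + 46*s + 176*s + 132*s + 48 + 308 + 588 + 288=n^2*(24*s + 192) + n*(11*s^2 + 233*s + 1160) + s^3 + 33*s^2 + 354*s + 1232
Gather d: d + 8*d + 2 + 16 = 9*d + 18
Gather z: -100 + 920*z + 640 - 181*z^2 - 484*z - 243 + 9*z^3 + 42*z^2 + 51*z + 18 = 9*z^3 - 139*z^2 + 487*z + 315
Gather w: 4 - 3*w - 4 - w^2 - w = -w^2 - 4*w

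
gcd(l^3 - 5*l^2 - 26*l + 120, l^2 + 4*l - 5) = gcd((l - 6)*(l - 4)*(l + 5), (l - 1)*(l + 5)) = l + 5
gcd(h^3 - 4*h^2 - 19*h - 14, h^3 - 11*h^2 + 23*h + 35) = h^2 - 6*h - 7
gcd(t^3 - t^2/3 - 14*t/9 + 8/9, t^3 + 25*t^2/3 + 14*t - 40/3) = t - 2/3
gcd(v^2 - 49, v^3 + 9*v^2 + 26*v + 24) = 1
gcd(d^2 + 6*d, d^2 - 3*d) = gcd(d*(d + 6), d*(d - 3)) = d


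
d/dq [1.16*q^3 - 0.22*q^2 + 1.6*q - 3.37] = 3.48*q^2 - 0.44*q + 1.6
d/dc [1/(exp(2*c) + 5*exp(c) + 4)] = (-2*exp(c) - 5)*exp(c)/(exp(2*c) + 5*exp(c) + 4)^2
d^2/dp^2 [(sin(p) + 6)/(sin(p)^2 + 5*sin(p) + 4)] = (-sin(p)^4 - 18*sin(p)^3 - 46*sin(p)^2 + 48*sin(p) + 212)/((sin(p) + 1)^2*(sin(p) + 4)^3)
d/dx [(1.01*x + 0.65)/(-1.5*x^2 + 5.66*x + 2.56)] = (1.515*x^2 + 1.95*x - 1.0934)/(2.25*x^4 - 16.98*x^3 + 24.3556*x^2 + 28.9792*x + 6.5536)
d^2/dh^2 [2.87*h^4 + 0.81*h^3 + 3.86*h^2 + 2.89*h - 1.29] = 34.44*h^2 + 4.86*h + 7.72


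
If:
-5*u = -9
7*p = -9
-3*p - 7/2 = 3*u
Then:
No Solution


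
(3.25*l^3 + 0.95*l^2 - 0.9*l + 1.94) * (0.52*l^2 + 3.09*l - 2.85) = 1.69*l^5 + 10.5365*l^4 - 6.795*l^3 - 4.4797*l^2 + 8.5596*l - 5.529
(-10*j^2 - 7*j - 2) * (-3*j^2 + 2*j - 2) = 30*j^4 + j^3 + 12*j^2 + 10*j + 4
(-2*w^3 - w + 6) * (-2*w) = 4*w^4 + 2*w^2 - 12*w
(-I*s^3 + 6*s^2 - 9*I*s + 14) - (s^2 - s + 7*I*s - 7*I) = -I*s^3 + 5*s^2 + s - 16*I*s + 14 + 7*I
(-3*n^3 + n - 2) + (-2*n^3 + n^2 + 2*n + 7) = -5*n^3 + n^2 + 3*n + 5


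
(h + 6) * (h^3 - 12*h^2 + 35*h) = h^4 - 6*h^3 - 37*h^2 + 210*h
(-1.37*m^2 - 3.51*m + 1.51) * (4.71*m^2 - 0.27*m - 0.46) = -6.4527*m^4 - 16.1622*m^3 + 8.69*m^2 + 1.2069*m - 0.6946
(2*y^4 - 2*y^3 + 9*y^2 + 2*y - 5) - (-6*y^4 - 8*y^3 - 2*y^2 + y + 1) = 8*y^4 + 6*y^3 + 11*y^2 + y - 6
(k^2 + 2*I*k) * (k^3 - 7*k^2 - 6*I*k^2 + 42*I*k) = k^5 - 7*k^4 - 4*I*k^4 + 12*k^3 + 28*I*k^3 - 84*k^2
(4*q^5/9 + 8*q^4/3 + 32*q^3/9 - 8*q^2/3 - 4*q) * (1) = 4*q^5/9 + 8*q^4/3 + 32*q^3/9 - 8*q^2/3 - 4*q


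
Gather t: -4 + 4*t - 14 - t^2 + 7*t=-t^2 + 11*t - 18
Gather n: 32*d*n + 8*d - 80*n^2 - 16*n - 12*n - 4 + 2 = 8*d - 80*n^2 + n*(32*d - 28) - 2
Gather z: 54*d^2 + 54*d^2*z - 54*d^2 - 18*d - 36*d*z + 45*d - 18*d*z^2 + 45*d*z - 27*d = -18*d*z^2 + z*(54*d^2 + 9*d)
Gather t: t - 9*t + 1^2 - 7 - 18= -8*t - 24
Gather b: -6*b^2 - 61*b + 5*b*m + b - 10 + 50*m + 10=-6*b^2 + b*(5*m - 60) + 50*m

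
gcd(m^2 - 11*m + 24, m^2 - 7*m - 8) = m - 8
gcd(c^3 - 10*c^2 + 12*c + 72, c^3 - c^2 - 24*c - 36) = c^2 - 4*c - 12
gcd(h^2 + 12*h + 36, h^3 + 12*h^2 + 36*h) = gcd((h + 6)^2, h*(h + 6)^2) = h^2 + 12*h + 36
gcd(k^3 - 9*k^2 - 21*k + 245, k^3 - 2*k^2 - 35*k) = k^2 - 2*k - 35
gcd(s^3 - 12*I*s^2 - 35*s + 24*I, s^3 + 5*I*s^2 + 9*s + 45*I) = s - 3*I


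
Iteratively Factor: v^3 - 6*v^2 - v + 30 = (v - 3)*(v^2 - 3*v - 10) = (v - 5)*(v - 3)*(v + 2)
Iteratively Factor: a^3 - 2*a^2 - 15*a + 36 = (a - 3)*(a^2 + a - 12) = (a - 3)^2*(a + 4)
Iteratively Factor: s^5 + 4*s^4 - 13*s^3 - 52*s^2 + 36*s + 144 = (s - 3)*(s^4 + 7*s^3 + 8*s^2 - 28*s - 48) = (s - 3)*(s + 4)*(s^3 + 3*s^2 - 4*s - 12) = (s - 3)*(s - 2)*(s + 4)*(s^2 + 5*s + 6) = (s - 3)*(s - 2)*(s + 2)*(s + 4)*(s + 3)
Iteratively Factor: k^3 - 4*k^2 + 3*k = (k - 3)*(k^2 - k) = (k - 3)*(k - 1)*(k)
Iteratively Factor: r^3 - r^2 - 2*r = (r - 2)*(r^2 + r) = r*(r - 2)*(r + 1)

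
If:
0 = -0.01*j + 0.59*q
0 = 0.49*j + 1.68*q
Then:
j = 0.00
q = 0.00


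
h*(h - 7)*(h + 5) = h^3 - 2*h^2 - 35*h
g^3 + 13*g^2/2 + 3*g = g*(g + 1/2)*(g + 6)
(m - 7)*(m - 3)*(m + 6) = m^3 - 4*m^2 - 39*m + 126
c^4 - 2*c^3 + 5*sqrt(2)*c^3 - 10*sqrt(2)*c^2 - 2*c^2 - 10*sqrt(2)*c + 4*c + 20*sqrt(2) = (c - 2)*(c - sqrt(2))*(c + sqrt(2))*(c + 5*sqrt(2))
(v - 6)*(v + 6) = v^2 - 36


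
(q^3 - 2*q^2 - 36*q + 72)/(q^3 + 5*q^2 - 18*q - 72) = (q^2 - 8*q + 12)/(q^2 - q - 12)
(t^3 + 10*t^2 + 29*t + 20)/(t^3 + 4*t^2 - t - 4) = (t + 5)/(t - 1)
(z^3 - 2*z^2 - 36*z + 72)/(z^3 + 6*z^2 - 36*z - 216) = (z - 2)/(z + 6)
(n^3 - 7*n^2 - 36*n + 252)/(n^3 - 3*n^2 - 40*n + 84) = (n - 6)/(n - 2)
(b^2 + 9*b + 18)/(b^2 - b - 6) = (b^2 + 9*b + 18)/(b^2 - b - 6)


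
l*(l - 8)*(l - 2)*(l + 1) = l^4 - 9*l^3 + 6*l^2 + 16*l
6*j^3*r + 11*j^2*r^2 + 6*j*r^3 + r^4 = r*(j + r)*(2*j + r)*(3*j + r)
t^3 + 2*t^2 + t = t*(t + 1)^2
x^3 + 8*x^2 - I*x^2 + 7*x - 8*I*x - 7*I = (x + 1)*(x + 7)*(x - I)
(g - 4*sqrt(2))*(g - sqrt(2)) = g^2 - 5*sqrt(2)*g + 8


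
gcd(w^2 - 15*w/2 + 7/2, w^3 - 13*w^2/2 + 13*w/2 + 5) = 1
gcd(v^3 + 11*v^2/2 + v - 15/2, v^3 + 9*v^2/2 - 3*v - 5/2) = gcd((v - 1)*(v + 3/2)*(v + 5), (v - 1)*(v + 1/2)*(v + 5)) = v^2 + 4*v - 5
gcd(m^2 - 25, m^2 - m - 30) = m + 5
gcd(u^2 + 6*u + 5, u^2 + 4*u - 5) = u + 5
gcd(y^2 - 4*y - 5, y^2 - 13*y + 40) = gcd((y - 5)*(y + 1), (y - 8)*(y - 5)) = y - 5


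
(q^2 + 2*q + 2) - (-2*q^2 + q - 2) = 3*q^2 + q + 4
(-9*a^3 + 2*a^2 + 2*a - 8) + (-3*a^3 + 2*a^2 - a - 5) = -12*a^3 + 4*a^2 + a - 13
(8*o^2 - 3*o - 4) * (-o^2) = -8*o^4 + 3*o^3 + 4*o^2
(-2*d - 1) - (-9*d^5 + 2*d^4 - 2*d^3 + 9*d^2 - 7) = 9*d^5 - 2*d^4 + 2*d^3 - 9*d^2 - 2*d + 6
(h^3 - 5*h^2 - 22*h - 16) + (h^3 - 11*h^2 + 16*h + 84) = 2*h^3 - 16*h^2 - 6*h + 68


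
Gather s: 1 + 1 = 2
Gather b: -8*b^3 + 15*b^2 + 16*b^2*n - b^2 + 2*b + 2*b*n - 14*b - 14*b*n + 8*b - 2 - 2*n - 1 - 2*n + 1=-8*b^3 + b^2*(16*n + 14) + b*(-12*n - 4) - 4*n - 2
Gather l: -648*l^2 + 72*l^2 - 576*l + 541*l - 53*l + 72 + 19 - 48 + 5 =-576*l^2 - 88*l + 48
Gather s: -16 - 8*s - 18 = -8*s - 34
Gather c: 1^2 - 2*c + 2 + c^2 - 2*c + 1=c^2 - 4*c + 4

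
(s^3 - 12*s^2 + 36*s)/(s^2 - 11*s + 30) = s*(s - 6)/(s - 5)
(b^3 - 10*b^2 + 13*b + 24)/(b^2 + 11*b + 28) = (b^3 - 10*b^2 + 13*b + 24)/(b^2 + 11*b + 28)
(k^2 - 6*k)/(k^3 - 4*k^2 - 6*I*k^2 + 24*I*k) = (k - 6)/(k^2 - 4*k - 6*I*k + 24*I)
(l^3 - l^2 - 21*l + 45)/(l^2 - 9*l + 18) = (l^2 + 2*l - 15)/(l - 6)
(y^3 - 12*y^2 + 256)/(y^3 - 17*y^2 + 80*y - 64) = (y + 4)/(y - 1)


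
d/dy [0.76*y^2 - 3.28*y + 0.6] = 1.52*y - 3.28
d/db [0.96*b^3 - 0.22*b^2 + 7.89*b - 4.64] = 2.88*b^2 - 0.44*b + 7.89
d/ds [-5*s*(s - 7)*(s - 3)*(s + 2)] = -20*s^3 + 120*s^2 - 10*s - 210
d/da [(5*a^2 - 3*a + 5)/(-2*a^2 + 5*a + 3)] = (19*a^2 + 50*a - 34)/(4*a^4 - 20*a^3 + 13*a^2 + 30*a + 9)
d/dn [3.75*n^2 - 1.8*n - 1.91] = 7.5*n - 1.8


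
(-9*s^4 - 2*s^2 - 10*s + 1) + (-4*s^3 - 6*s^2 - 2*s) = -9*s^4 - 4*s^3 - 8*s^2 - 12*s + 1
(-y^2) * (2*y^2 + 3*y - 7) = -2*y^4 - 3*y^3 + 7*y^2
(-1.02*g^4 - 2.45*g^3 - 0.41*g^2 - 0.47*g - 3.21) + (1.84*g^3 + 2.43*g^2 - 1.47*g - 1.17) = -1.02*g^4 - 0.61*g^3 + 2.02*g^2 - 1.94*g - 4.38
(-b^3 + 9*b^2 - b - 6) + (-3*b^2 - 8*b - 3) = -b^3 + 6*b^2 - 9*b - 9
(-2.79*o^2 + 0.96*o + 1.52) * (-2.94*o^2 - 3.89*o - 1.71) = 8.2026*o^4 + 8.0307*o^3 - 3.4323*o^2 - 7.5544*o - 2.5992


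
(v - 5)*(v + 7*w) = v^2 + 7*v*w - 5*v - 35*w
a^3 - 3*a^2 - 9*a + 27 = (a - 3)^2*(a + 3)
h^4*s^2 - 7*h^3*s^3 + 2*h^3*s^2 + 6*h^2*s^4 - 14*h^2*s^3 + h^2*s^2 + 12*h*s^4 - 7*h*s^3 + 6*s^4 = (h - 6*s)*(h - s)*(h*s + s)^2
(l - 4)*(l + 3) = l^2 - l - 12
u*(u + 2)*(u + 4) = u^3 + 6*u^2 + 8*u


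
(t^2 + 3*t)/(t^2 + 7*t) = (t + 3)/(t + 7)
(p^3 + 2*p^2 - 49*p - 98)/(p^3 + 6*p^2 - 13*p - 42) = (p - 7)/(p - 3)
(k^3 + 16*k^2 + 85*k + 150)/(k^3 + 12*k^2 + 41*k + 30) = (k + 5)/(k + 1)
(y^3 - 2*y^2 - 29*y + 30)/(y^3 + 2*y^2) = (y^3 - 2*y^2 - 29*y + 30)/(y^2*(y + 2))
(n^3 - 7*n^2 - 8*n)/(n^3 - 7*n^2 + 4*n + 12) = n*(n - 8)/(n^2 - 8*n + 12)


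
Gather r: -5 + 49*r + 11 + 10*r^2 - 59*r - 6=10*r^2 - 10*r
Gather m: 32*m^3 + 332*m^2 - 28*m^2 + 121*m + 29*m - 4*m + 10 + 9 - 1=32*m^3 + 304*m^2 + 146*m + 18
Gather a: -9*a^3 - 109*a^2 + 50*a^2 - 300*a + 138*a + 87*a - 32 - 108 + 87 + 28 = -9*a^3 - 59*a^2 - 75*a - 25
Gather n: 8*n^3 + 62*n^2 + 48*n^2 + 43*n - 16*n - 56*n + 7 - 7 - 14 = 8*n^3 + 110*n^2 - 29*n - 14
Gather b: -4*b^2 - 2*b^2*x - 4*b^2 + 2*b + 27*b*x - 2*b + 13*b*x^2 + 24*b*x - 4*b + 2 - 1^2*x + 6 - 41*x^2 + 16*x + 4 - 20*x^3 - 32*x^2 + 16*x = b^2*(-2*x - 8) + b*(13*x^2 + 51*x - 4) - 20*x^3 - 73*x^2 + 31*x + 12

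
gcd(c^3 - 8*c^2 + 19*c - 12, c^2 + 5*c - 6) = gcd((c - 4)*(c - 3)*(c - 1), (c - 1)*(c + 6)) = c - 1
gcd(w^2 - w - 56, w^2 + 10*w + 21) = w + 7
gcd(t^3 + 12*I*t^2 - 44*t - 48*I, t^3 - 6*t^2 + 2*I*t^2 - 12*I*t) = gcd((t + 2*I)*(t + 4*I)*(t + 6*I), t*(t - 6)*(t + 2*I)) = t + 2*I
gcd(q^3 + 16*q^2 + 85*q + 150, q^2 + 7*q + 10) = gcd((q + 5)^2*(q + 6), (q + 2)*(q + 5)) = q + 5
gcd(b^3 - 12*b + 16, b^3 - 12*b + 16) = b^3 - 12*b + 16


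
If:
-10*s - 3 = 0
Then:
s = -3/10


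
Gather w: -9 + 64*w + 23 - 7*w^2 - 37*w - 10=-7*w^2 + 27*w + 4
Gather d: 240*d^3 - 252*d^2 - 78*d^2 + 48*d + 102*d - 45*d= 240*d^3 - 330*d^2 + 105*d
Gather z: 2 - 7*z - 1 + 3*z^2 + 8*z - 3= 3*z^2 + z - 2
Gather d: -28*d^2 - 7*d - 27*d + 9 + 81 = -28*d^2 - 34*d + 90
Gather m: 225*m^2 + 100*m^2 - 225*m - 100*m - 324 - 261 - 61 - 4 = 325*m^2 - 325*m - 650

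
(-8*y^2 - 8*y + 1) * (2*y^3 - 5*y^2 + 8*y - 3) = -16*y^5 + 24*y^4 - 22*y^3 - 45*y^2 + 32*y - 3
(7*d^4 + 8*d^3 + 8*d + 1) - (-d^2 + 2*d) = 7*d^4 + 8*d^3 + d^2 + 6*d + 1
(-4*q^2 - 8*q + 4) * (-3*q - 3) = 12*q^3 + 36*q^2 + 12*q - 12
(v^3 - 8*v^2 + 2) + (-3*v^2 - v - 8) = v^3 - 11*v^2 - v - 6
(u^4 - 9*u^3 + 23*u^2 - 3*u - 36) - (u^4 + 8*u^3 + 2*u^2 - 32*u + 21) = -17*u^3 + 21*u^2 + 29*u - 57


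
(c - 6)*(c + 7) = c^2 + c - 42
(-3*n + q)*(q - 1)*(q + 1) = -3*n*q^2 + 3*n + q^3 - q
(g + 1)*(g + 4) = g^2 + 5*g + 4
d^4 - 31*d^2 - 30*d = d*(d - 6)*(d + 1)*(d + 5)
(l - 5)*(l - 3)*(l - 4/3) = l^3 - 28*l^2/3 + 77*l/3 - 20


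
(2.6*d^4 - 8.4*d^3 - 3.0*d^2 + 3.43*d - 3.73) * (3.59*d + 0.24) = 9.334*d^5 - 29.532*d^4 - 12.786*d^3 + 11.5937*d^2 - 12.5675*d - 0.8952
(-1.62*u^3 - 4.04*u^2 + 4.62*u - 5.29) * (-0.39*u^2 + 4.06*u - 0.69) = 0.6318*u^5 - 5.0016*u^4 - 17.0864*u^3 + 23.6079*u^2 - 24.6652*u + 3.6501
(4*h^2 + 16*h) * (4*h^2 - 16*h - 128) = 16*h^4 - 768*h^2 - 2048*h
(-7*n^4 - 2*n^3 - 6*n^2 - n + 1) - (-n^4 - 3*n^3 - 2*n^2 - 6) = -6*n^4 + n^3 - 4*n^2 - n + 7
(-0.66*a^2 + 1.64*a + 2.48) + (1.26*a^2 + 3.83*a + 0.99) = 0.6*a^2 + 5.47*a + 3.47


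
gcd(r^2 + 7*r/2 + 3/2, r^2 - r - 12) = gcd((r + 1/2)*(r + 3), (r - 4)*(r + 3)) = r + 3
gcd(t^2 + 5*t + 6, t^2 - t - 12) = t + 3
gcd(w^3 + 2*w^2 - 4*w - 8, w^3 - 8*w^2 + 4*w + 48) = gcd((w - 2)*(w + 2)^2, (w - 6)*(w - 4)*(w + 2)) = w + 2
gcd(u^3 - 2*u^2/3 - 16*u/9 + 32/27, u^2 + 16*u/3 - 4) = u - 2/3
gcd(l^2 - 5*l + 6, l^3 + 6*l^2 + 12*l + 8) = 1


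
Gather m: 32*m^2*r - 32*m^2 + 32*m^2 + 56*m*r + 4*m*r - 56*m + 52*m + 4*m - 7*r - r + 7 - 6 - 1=32*m^2*r + 60*m*r - 8*r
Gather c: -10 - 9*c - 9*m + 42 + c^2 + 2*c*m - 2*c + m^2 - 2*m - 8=c^2 + c*(2*m - 11) + m^2 - 11*m + 24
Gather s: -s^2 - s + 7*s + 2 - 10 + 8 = -s^2 + 6*s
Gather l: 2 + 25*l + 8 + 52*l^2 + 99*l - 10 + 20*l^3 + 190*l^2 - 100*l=20*l^3 + 242*l^2 + 24*l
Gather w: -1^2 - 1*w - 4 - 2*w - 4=-3*w - 9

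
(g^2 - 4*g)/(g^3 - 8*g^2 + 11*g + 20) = g/(g^2 - 4*g - 5)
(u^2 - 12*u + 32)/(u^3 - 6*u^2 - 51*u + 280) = (u - 4)/(u^2 + 2*u - 35)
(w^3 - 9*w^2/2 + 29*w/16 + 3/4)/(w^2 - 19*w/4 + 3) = w + 1/4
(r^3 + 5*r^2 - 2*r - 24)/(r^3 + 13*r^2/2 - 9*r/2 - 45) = 2*(r^2 + 2*r - 8)/(2*r^2 + 7*r - 30)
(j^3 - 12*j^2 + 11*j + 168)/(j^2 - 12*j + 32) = (j^2 - 4*j - 21)/(j - 4)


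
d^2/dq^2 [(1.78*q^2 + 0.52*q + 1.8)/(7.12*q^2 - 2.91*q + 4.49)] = (1.13686837721616e-13*q^4 + 126.482528*q^3 + 206.072736*q^2 - 323.510016*q + 0.755971999999996)/(360.944128*q^6 - 442.562112*q^5 + 863.732184*q^4 - 582.817419*q^3 + 544.685043*q^2 - 175.997673*q + 90.518849)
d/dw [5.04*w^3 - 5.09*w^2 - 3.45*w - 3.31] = 15.12*w^2 - 10.18*w - 3.45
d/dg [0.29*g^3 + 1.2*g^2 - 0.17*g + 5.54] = 0.87*g^2 + 2.4*g - 0.17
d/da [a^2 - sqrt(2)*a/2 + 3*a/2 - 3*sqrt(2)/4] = 2*a - sqrt(2)/2 + 3/2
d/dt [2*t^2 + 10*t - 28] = 4*t + 10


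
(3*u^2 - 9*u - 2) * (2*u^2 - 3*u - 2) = 6*u^4 - 27*u^3 + 17*u^2 + 24*u + 4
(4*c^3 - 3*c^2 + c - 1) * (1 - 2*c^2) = -8*c^5 + 6*c^4 + 2*c^3 - c^2 + c - 1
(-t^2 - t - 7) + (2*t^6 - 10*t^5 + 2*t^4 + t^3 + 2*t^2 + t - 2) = 2*t^6 - 10*t^5 + 2*t^4 + t^3 + t^2 - 9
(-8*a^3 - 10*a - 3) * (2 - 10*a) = 80*a^4 - 16*a^3 + 100*a^2 + 10*a - 6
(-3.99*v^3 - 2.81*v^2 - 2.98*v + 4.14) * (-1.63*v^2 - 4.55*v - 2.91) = 6.5037*v^5 + 22.7348*v^4 + 29.2538*v^3 + 14.9879*v^2 - 10.1652*v - 12.0474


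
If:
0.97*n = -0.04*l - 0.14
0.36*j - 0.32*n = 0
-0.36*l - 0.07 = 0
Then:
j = -0.12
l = -0.19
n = -0.14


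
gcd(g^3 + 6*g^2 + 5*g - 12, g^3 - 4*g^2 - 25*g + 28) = g^2 + 3*g - 4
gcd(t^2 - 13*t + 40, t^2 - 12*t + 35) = t - 5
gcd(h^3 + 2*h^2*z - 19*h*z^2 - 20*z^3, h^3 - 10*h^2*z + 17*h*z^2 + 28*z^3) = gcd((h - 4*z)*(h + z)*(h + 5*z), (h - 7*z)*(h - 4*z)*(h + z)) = -h^2 + 3*h*z + 4*z^2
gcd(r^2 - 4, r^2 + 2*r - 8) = r - 2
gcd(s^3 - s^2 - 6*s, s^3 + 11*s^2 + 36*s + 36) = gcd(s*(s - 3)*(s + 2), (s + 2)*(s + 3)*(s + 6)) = s + 2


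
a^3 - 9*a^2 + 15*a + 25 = (a - 5)^2*(a + 1)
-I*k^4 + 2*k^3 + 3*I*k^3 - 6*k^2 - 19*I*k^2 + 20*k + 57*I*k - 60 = (k - 3)*(k - 4*I)*(k + 5*I)*(-I*k + 1)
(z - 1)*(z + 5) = z^2 + 4*z - 5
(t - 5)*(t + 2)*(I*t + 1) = I*t^3 + t^2 - 3*I*t^2 - 3*t - 10*I*t - 10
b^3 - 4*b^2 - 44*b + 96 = (b - 8)*(b - 2)*(b + 6)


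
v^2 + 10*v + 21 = (v + 3)*(v + 7)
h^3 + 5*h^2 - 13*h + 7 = (h - 1)^2*(h + 7)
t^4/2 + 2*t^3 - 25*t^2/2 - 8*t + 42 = (t/2 + 1)*(t - 3)*(t - 2)*(t + 7)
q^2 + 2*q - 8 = (q - 2)*(q + 4)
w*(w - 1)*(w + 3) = w^3 + 2*w^2 - 3*w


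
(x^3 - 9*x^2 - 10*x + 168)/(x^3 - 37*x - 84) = (x - 6)/(x + 3)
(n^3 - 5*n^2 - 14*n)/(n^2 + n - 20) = n*(n^2 - 5*n - 14)/(n^2 + n - 20)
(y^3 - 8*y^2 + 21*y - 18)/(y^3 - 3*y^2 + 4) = (y^2 - 6*y + 9)/(y^2 - y - 2)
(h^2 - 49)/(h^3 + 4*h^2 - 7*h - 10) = (h^2 - 49)/(h^3 + 4*h^2 - 7*h - 10)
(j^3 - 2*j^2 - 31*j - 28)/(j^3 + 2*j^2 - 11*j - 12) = (j - 7)/(j - 3)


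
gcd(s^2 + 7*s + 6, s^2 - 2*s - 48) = s + 6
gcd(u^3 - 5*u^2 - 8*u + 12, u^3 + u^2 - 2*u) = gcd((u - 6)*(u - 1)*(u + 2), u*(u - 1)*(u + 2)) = u^2 + u - 2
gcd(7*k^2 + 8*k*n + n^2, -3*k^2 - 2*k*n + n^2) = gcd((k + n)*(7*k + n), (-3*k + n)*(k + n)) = k + n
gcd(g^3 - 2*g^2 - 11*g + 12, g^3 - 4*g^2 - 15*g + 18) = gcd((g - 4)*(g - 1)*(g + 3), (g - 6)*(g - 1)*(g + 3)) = g^2 + 2*g - 3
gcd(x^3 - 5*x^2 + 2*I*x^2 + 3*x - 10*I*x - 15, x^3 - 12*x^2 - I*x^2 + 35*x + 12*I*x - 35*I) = x^2 + x*(-5 - I) + 5*I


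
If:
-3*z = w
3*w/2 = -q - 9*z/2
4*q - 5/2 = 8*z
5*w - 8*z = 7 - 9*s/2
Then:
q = 0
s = -1/24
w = 15/16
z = -5/16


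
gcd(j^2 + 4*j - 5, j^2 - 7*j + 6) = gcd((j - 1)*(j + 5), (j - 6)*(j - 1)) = j - 1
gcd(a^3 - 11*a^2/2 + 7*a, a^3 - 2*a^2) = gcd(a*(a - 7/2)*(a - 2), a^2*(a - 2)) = a^2 - 2*a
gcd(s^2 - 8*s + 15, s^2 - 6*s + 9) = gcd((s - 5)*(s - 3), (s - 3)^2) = s - 3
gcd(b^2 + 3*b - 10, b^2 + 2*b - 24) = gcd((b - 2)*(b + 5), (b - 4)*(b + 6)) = 1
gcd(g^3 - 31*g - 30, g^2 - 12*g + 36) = g - 6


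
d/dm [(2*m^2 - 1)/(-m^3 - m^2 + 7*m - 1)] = (2*m^4 + 11*m^2 - 6*m + 7)/(m^6 + 2*m^5 - 13*m^4 - 12*m^3 + 51*m^2 - 14*m + 1)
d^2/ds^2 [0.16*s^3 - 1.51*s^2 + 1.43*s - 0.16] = 0.96*s - 3.02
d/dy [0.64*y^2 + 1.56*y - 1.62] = 1.28*y + 1.56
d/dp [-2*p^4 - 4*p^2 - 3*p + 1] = -8*p^3 - 8*p - 3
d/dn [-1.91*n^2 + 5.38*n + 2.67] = 5.38 - 3.82*n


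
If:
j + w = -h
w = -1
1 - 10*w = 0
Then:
No Solution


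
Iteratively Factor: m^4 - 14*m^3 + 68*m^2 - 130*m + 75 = (m - 3)*(m^3 - 11*m^2 + 35*m - 25) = (m - 3)*(m - 1)*(m^2 - 10*m + 25) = (m - 5)*(m - 3)*(m - 1)*(m - 5)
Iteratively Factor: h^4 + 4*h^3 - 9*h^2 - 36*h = (h - 3)*(h^3 + 7*h^2 + 12*h) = (h - 3)*(h + 4)*(h^2 + 3*h) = h*(h - 3)*(h + 4)*(h + 3)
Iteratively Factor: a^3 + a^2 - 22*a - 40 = (a + 4)*(a^2 - 3*a - 10) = (a - 5)*(a + 4)*(a + 2)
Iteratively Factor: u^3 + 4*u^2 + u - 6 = (u - 1)*(u^2 + 5*u + 6) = (u - 1)*(u + 3)*(u + 2)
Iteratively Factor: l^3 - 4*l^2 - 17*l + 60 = (l - 3)*(l^2 - l - 20) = (l - 3)*(l + 4)*(l - 5)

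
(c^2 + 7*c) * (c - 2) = c^3 + 5*c^2 - 14*c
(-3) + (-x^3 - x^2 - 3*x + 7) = -x^3 - x^2 - 3*x + 4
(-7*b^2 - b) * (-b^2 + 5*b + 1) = 7*b^4 - 34*b^3 - 12*b^2 - b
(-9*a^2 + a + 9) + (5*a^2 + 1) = -4*a^2 + a + 10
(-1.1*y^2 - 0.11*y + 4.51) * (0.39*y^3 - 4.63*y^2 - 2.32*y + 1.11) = -0.429*y^5 + 5.0501*y^4 + 4.8202*y^3 - 21.8471*y^2 - 10.5853*y + 5.0061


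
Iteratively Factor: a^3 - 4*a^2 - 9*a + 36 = (a - 3)*(a^2 - a - 12) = (a - 4)*(a - 3)*(a + 3)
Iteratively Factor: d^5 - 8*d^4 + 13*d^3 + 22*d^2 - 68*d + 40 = (d - 1)*(d^4 - 7*d^3 + 6*d^2 + 28*d - 40) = (d - 2)*(d - 1)*(d^3 - 5*d^2 - 4*d + 20) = (d - 5)*(d - 2)*(d - 1)*(d^2 - 4) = (d - 5)*(d - 2)*(d - 1)*(d + 2)*(d - 2)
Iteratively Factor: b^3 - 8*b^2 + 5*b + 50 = (b + 2)*(b^2 - 10*b + 25) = (b - 5)*(b + 2)*(b - 5)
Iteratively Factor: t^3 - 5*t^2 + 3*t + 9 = (t - 3)*(t^2 - 2*t - 3) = (t - 3)*(t + 1)*(t - 3)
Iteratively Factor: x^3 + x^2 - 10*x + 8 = (x - 2)*(x^2 + 3*x - 4) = (x - 2)*(x - 1)*(x + 4)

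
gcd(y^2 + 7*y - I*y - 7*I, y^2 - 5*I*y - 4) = y - I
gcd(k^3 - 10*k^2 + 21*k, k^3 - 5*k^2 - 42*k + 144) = k - 3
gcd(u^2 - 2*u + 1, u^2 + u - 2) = u - 1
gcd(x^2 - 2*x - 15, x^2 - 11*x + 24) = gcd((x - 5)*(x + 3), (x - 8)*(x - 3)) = 1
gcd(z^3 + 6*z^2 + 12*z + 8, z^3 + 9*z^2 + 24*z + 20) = z^2 + 4*z + 4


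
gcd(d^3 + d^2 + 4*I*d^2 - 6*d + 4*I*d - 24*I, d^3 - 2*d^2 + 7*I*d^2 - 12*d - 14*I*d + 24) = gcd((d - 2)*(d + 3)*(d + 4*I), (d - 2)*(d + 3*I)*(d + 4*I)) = d^2 + d*(-2 + 4*I) - 8*I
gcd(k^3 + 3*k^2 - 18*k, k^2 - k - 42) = k + 6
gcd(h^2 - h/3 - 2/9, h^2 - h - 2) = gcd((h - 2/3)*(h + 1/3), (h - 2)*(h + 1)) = 1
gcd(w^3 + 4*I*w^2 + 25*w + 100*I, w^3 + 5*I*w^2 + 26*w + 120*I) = w^2 - I*w + 20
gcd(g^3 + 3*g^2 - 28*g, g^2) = g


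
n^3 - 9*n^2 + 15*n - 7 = (n - 7)*(n - 1)^2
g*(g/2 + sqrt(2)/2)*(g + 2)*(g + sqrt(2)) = g^4/2 + g^3 + sqrt(2)*g^3 + g^2 + 2*sqrt(2)*g^2 + 2*g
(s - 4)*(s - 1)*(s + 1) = s^3 - 4*s^2 - s + 4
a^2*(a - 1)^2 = a^4 - 2*a^3 + a^2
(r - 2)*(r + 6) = r^2 + 4*r - 12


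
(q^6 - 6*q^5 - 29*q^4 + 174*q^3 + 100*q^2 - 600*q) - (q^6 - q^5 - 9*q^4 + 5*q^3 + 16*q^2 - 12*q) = -5*q^5 - 20*q^4 + 169*q^3 + 84*q^2 - 588*q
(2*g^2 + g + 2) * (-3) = -6*g^2 - 3*g - 6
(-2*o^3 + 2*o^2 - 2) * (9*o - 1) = -18*o^4 + 20*o^3 - 2*o^2 - 18*o + 2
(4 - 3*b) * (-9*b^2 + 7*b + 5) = 27*b^3 - 57*b^2 + 13*b + 20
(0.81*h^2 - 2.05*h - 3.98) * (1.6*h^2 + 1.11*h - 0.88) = 1.296*h^4 - 2.3809*h^3 - 9.3563*h^2 - 2.6138*h + 3.5024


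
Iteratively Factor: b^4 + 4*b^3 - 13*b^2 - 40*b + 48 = (b - 1)*(b^3 + 5*b^2 - 8*b - 48) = (b - 1)*(b + 4)*(b^2 + b - 12) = (b - 3)*(b - 1)*(b + 4)*(b + 4)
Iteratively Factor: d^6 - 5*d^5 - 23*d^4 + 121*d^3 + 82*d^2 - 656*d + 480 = (d - 1)*(d^5 - 4*d^4 - 27*d^3 + 94*d^2 + 176*d - 480) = (d - 2)*(d - 1)*(d^4 - 2*d^3 - 31*d^2 + 32*d + 240) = (d - 2)*(d - 1)*(d + 3)*(d^3 - 5*d^2 - 16*d + 80) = (d - 2)*(d - 1)*(d + 3)*(d + 4)*(d^2 - 9*d + 20) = (d - 5)*(d - 2)*(d - 1)*(d + 3)*(d + 4)*(d - 4)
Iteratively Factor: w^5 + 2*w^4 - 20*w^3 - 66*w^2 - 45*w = (w + 3)*(w^4 - w^3 - 17*w^2 - 15*w) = (w - 5)*(w + 3)*(w^3 + 4*w^2 + 3*w) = w*(w - 5)*(w + 3)*(w^2 + 4*w + 3) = w*(w - 5)*(w + 1)*(w + 3)*(w + 3)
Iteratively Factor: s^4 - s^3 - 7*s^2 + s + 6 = (s + 2)*(s^3 - 3*s^2 - s + 3) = (s - 3)*(s + 2)*(s^2 - 1) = (s - 3)*(s + 1)*(s + 2)*(s - 1)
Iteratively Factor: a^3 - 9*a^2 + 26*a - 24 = (a - 4)*(a^2 - 5*a + 6) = (a - 4)*(a - 3)*(a - 2)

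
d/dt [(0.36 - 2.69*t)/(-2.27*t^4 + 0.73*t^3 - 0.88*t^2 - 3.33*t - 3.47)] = (-18.3189*t^4 + 7.1962*t^3 - 3.1556*t^2 + 0.633599999999999*t + 10.5331)/(5.1529*t^8 - 3.3142*t^7 + 4.5281*t^6 + 13.8334*t^5 + 11.6664*t^4 + 0.7946*t^3 + 17.1961*t^2 + 23.1102*t + 12.0409)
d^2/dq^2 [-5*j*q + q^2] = 2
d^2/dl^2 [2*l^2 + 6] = 4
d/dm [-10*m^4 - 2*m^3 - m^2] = 2*m*(-20*m^2 - 3*m - 1)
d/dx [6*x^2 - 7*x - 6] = 12*x - 7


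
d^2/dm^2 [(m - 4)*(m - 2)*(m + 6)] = 6*m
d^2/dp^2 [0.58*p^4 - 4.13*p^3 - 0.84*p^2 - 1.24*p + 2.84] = 6.96*p^2 - 24.78*p - 1.68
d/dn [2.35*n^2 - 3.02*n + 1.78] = 4.7*n - 3.02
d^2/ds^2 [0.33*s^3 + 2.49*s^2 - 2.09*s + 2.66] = 1.98*s + 4.98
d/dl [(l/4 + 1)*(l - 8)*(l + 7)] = 3*l^2/4 + 3*l/2 - 15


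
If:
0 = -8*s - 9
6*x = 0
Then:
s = -9/8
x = 0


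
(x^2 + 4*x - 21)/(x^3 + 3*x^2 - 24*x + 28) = (x - 3)/(x^2 - 4*x + 4)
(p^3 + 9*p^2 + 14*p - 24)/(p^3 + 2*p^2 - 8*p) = (p^2 + 5*p - 6)/(p*(p - 2))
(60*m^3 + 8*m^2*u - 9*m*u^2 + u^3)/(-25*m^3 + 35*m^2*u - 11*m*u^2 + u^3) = (-12*m^2 - 4*m*u + u^2)/(5*m^2 - 6*m*u + u^2)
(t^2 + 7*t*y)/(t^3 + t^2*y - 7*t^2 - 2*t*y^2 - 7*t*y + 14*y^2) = t*(t + 7*y)/(t^3 + t^2*y - 7*t^2 - 2*t*y^2 - 7*t*y + 14*y^2)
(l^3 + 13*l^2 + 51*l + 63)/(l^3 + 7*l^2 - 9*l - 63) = (l + 3)/(l - 3)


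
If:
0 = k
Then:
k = 0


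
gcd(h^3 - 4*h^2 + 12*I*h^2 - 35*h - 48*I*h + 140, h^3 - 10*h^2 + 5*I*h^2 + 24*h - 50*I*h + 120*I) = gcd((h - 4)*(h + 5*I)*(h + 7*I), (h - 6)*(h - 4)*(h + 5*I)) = h^2 + h*(-4 + 5*I) - 20*I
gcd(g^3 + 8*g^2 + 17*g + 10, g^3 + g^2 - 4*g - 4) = g^2 + 3*g + 2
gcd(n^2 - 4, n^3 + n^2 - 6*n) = n - 2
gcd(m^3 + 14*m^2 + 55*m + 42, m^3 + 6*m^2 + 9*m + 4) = m + 1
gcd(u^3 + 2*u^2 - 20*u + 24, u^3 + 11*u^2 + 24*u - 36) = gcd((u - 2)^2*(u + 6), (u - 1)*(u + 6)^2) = u + 6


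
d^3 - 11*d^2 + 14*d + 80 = (d - 8)*(d - 5)*(d + 2)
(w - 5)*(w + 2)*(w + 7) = w^3 + 4*w^2 - 31*w - 70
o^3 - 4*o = o*(o - 2)*(o + 2)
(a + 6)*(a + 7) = a^2 + 13*a + 42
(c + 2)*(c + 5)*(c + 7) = c^3 + 14*c^2 + 59*c + 70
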